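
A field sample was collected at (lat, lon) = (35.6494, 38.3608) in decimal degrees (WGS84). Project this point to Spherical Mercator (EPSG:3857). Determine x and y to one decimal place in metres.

x 4270304.7 m, y 4252486.0 m

Web Mercator is spherical with R = a = 6378137 m.
x = R·λ = 6378137 × 0.669522264 = 4270304.722 m.
y = R·ln tan(π/4 + φ/2) = 6378137 × 0.666728541 = 4252485.974 m.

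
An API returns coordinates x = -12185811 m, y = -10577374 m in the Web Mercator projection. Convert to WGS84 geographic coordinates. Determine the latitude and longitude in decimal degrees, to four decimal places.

R = 6378137 m. λ = x/R = -109.46700271°.
φ = 2·arctan(exp(y/R)) − 90° = 2·arctan(0.19045) − 90° = -68.43460120°.

lat -68.4346°, lon -109.4670°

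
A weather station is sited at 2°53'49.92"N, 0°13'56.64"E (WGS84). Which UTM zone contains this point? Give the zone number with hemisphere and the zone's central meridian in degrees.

UTM zone = ⌊(λ + 180)/6⌋ + 1; 0.2324° ∈ [0°, 6°) → zone 31.
Hemisphere: N (φ ≥ 0).
Central meridian λ₀ = 6×31 − 183 = 3°.

Zone 31N, central meridian 3°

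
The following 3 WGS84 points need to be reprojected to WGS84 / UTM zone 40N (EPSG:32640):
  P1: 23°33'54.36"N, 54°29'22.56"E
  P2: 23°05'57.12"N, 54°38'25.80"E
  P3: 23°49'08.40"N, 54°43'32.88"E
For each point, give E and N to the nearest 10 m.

UTM zone 40N: λ₀ = 57°, k₀ = 0.9996.
P1 (23.5651°, 54.4896°) → (243757.626, 2608323.655) m.
P2 (23.0992°, 54.6405°) → (258324.289, 2556454.292) m.
P3 (23.8190°, 54.7258°) → (268325.033, 2636045.053) m.

P1: E 243760 m, N 2608320 m; P2: E 258320 m, N 2556450 m; P3: E 268330 m, N 2636050 m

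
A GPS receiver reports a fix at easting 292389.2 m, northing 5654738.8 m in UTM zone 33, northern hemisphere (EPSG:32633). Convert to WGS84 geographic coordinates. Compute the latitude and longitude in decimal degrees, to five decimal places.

Zone 33N: λ₀ = 15°, k₀ = 0.9996, false easting 500000 m.
Meridian distance M = (N − FN)/k₀ = 5657001.6 m.
Inverse transverse Mercator on WGS84 gives φ = 51.00669978°, λ = 12.04060064°.

lat 51.00670°, lon 12.04060°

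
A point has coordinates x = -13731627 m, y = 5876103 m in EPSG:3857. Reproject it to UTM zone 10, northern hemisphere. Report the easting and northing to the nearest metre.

Web Mercator inverse (R = 6378137 m) → φ = 46.59429934°, λ = -123.35330410°.
UTM 10N forward: E = 472937.224 m, N = 5160142.292 m.

E 472937 m, N 5160142 m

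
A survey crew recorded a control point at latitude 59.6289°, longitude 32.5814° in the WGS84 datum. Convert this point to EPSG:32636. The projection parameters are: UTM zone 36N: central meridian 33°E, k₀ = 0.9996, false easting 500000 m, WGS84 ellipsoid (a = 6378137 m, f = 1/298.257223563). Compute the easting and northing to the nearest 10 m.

E 476390 m, N 6610160 m

Zone 36 central meridian λ₀ = 6×36 − 183 = 33°; Δλ = -0.4186°.
Transverse Mercator on WGS84 with k₀ = 0.9996 gives E = 476390.572 m, N = 6610158.211 m.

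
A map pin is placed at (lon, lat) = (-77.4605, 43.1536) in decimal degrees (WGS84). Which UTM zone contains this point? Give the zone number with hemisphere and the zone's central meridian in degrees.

UTM zone = ⌊(λ + 180)/6⌋ + 1; -77.4605° ∈ [-78°, -72°) → zone 18.
Hemisphere: N (φ ≥ 0).
Central meridian λ₀ = 6×18 − 183 = -75°.

Zone 18N, central meridian -75°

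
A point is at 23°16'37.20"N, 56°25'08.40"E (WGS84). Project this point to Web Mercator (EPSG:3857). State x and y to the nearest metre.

Web Mercator is spherical with R = a = 6378137 m.
x = R·λ = 6378137 × 0.984697311 = 6280534.351 m.
y = R·ln tan(π/4 + φ/2) = 6378137 × 0.417920100 = 2665551.652 m.

x 6280534 m, y 2665552 m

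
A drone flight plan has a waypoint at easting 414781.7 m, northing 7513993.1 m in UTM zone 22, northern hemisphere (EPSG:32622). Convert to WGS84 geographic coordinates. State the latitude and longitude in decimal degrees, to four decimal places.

Zone 22N: λ₀ = -51°, k₀ = 0.9996, false easting 500000 m.
Meridian distance M = (N − FN)/k₀ = 7516999.9 m.
Inverse transverse Mercator on WGS84 gives φ = 67.72859960°, λ = -53.01519981°.

lat 67.7286°, lon -53.0152°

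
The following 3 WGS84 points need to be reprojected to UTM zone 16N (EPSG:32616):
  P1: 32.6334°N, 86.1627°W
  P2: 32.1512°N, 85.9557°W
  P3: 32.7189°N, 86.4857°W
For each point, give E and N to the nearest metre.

UTM zone 16N: λ₀ = -87°, k₀ = 0.9996.
P1 (32.6334°, -86.1627°) → (578540.122, 3610956.310) m.
P2 (32.1512°, -85.9557°) → (598479.884, 3557672.899) m.
P3 (32.7189°, -86.4857°) → (548195.804, 3620241.793) m.

P1: E 578540 m, N 3610956 m; P2: E 598480 m, N 3557673 m; P3: E 548196 m, N 3620242 m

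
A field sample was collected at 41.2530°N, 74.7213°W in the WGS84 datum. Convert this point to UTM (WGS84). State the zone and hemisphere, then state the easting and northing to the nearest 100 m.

Zone 18N: E 523300 m, N 4566900 m

Longitude -74.7213° lies in the 6° band [-78°, -72°), giving zone 18; latitude is north of the equator, so 18N.
Zone 18 central meridian λ₀ = 6×18 − 183 = -75°; Δλ = +0.2787°.
Transverse Mercator on WGS84 with k₀ = 0.9996 gives E = 523349.253 m, N = 4566880.526 m.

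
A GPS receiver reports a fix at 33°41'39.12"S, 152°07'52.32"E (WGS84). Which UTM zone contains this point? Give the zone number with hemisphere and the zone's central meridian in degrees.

Zone 56S, central meridian 153°

UTM zone = ⌊(λ + 180)/6⌋ + 1; 152.1312° ∈ [150°, 156°) → zone 56.
Hemisphere: S (φ < 0).
Central meridian λ₀ = 6×56 − 183 = 153°.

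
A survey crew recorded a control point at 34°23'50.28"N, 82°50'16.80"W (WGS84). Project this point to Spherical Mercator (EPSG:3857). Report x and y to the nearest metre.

Web Mercator is spherical with R = a = 6378137 m.
x = R·λ = 6378137 × -1.445795846 = -9221483.978 m.
y = R·ln tan(π/4 + φ/2) = 6378137 × 0.640041957 = 4082275.288 m.

x -9221484 m, y 4082275 m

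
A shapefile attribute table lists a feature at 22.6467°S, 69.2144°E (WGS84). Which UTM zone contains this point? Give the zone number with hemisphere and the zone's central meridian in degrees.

Zone 42S, central meridian 69°

UTM zone = ⌊(λ + 180)/6⌋ + 1; 69.2144° ∈ [66°, 72°) → zone 42.
Hemisphere: S (φ < 0).
Central meridian λ₀ = 6×42 − 183 = 69°.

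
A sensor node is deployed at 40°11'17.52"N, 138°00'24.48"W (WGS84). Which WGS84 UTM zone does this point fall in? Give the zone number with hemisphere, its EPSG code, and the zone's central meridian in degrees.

Zone 7N (EPSG:32607), central meridian -141°

UTM zone = ⌊(λ + 180)/6⌋ + 1; -138.0068° ∈ [-144°, -138°) → zone 7.
Hemisphere: N (φ ≥ 0).
Central meridian λ₀ = 6×7 − 183 = -141°.
EPSG code: 32607.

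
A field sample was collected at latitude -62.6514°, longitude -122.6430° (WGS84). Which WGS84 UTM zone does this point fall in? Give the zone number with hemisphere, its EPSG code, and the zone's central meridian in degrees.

UTM zone = ⌊(λ + 180)/6⌋ + 1; -122.6430° ∈ [-126°, -120°) → zone 10.
Hemisphere: S (φ < 0).
Central meridian λ₀ = 6×10 − 183 = -123°.
EPSG code: 32710.

Zone 10S (EPSG:32710), central meridian -123°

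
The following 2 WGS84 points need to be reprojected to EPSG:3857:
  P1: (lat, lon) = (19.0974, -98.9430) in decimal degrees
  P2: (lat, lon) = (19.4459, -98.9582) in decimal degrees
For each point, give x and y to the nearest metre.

P1: x -11014284 m, y 2166407 m; P2: x -11015976 m, y 2207504 m

Web Mercator: x = R·λ, y = R·ln tan(π/4+φ/2), R = 6378137 m.
P1 (19.0974°, -98.9430°) → (-11014284.378, 2166406.550) m.
P2 (19.4459°, -98.9582°) → (-11015976.434, 2207504.411) m.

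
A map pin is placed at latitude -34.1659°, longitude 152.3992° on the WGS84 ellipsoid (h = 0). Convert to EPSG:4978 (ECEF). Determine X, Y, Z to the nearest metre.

WGS84: a = 6378137 m, e² = 0.006694380; N(φ) = a/√(1−e²sin²φ) = 6384880.772 m.
X = (N+h)·cosφ·cosλ = -4681731.339 m; Y = (N+h)·cosφ·sinλ = 2447633.232 m; Z = (N(1−e²)+h)·sinφ = -3561687.820 m.

X -4681731 m, Y 2447633 m, Z -3561688 m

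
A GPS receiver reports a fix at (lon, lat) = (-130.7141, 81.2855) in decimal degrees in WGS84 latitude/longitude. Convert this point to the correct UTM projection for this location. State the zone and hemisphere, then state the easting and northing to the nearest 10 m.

Longitude -130.7141° lies in the 6° band [-132°, -126°), giving zone 9; latitude is north of the equator, so 9N.
Zone 9 central meridian λ₀ = 6×9 − 183 = -129°; Δλ = -1.7141°.
Transverse Mercator on WGS84 with k₀ = 0.9996 gives E = 471010.491 m, N = 9025501.251 m.

Zone 9N: E 471010 m, N 9025500 m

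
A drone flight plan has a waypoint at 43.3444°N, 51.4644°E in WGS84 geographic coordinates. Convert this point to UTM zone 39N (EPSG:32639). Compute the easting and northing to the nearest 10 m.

E 537640 m, N 4799170 m

Zone 39 central meridian λ₀ = 6×39 − 183 = 51°; Δλ = +0.4644°.
Transverse Mercator on WGS84 with k₀ = 0.9996 gives E = 537640.405 m, N = 4799165.690 m.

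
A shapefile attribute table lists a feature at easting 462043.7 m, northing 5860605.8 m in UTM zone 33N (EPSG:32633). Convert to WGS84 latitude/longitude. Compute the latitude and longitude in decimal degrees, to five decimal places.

lat 52.89380°, lon 14.43580°

Zone 33N: λ₀ = 15°, k₀ = 0.9996, false easting 500000 m.
Meridian distance M = (N − FN)/k₀ = 5862951.0 m.
Inverse transverse Mercator on WGS84 gives φ = 52.89379998°, λ = 14.43580070°.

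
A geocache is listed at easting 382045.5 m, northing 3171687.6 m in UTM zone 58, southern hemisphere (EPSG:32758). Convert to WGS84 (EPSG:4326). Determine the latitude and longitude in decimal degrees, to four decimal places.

lat -61.5702°, lon 162.7789°

Zone 58S: λ₀ = 165°, k₀ = 0.9996, false easting 500000 m, false northing 10000000 m.
Meridian distance M = (N − FN)/k₀ = -6831044.8 m.
Inverse transverse Mercator on WGS84 gives φ = -61.57019970°, λ = 162.77890085°.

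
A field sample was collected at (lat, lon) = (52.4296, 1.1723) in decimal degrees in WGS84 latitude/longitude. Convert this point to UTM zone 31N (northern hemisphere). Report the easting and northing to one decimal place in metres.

E 375737.4 m, N 5810392.4 m

Zone 31 central meridian λ₀ = 6×31 − 183 = 3°; Δλ = -1.8277°.
Transverse Mercator on WGS84 with k₀ = 0.9996 gives E = 375737.421 m, N = 5810392.434 m.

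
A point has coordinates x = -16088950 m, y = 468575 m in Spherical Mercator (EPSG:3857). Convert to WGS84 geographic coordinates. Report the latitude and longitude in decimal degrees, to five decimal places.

lat 4.20550°, lon -144.52950°

R = 6378137 m. λ = x/R = -144.52949690°.
φ = 2·arctan(exp(y/R)) − 90° = 2·arctan(1.07623) − 90° = 4.20549954°.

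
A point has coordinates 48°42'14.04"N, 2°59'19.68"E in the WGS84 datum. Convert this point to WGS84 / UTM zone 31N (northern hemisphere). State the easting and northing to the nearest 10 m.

Zone 31 central meridian λ₀ = 6×31 − 183 = 3°; Δλ = -0.0112°.
Transverse Mercator on WGS84 with k₀ = 0.9996 gives E = 499175.959 m, N = 5394540.659 m.

E 499180 m, N 5394540 m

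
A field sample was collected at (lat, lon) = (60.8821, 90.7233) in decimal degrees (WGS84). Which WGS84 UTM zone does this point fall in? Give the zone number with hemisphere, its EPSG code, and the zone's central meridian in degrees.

UTM zone = ⌊(λ + 180)/6⌋ + 1; 90.7233° ∈ [90°, 96°) → zone 46.
Hemisphere: N (φ ≥ 0).
Central meridian λ₀ = 6×46 − 183 = 93°.
EPSG code: 32646.

Zone 46N (EPSG:32646), central meridian 93°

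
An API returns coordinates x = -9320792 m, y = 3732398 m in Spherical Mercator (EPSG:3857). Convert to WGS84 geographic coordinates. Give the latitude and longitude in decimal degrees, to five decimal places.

lat 31.76420°, lon -83.73010°

R = 6378137 m. λ = x/R = -83.73009914°.
φ = 2·arctan(exp(y/R)) − 90° = 2·arctan(1.79533) − 90° = 31.76420109°.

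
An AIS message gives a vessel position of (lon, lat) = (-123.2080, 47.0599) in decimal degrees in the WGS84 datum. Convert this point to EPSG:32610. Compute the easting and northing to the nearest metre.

Zone 10 central meridian λ₀ = 6×10 − 183 = -123°; Δλ = -0.2080°.
Transverse Mercator on WGS84 with k₀ = 0.9996 gives E = 484204.364 m, N = 5211841.604 m.

E 484204 m, N 5211842 m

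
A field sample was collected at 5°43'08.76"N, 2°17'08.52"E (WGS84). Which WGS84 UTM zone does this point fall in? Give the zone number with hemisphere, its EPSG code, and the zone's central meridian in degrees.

Zone 31N (EPSG:32631), central meridian 3°

UTM zone = ⌊(λ + 180)/6⌋ + 1; 2.2857° ∈ [0°, 6°) → zone 31.
Hemisphere: N (φ ≥ 0).
Central meridian λ₀ = 6×31 − 183 = 3°.
EPSG code: 32631.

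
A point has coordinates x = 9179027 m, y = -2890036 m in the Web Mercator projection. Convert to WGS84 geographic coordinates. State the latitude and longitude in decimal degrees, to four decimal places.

R = 6378137 m. λ = x/R = 82.45660247°.
φ = 2·arctan(exp(y/R)) − 90° = 2·arctan(0.63564) − 90° = -25.11629810°.

lat -25.1163°, lon 82.4566°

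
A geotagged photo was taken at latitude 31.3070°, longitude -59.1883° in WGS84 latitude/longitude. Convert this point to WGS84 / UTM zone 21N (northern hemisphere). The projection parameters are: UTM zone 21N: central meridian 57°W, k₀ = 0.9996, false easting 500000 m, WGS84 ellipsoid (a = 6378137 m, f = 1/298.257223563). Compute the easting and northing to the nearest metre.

Zone 21 central meridian λ₀ = 6×21 − 183 = -57°; Δλ = -2.1883°.
Transverse Mercator on WGS84 with k₀ = 0.9996 gives E = 291740.419 m, N = 3465693.240 m.

E 291740 m, N 3465693 m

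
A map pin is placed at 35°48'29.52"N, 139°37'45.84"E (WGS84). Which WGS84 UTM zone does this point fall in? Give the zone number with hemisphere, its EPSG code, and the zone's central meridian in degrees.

UTM zone = ⌊(λ + 180)/6⌋ + 1; 139.6294° ∈ [138°, 144°) → zone 54.
Hemisphere: N (φ ≥ 0).
Central meridian λ₀ = 6×54 − 183 = 141°.
EPSG code: 32654.

Zone 54N (EPSG:32654), central meridian 141°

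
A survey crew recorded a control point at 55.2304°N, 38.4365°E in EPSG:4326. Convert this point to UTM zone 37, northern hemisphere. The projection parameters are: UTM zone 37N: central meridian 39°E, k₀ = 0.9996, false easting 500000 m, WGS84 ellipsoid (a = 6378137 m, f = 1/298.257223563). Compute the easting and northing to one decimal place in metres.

Zone 37 central meridian λ₀ = 6×37 − 183 = 39°; Δλ = -0.5635°.
Transverse Mercator on WGS84 with k₀ = 0.9996 gives E = 464160.781 m, N = 6120575.364 m.

E 464160.8 m, N 6120575.4 m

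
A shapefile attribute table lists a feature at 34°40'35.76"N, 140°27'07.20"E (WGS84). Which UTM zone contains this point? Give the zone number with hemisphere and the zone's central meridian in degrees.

Zone 54N, central meridian 141°

UTM zone = ⌊(λ + 180)/6⌋ + 1; 140.4520° ∈ [138°, 144°) → zone 54.
Hemisphere: N (φ ≥ 0).
Central meridian λ₀ = 6×54 − 183 = 141°.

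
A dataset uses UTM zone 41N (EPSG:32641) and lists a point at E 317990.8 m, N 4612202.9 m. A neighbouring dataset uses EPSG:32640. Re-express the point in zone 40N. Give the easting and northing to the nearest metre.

UTM 41N → geographic: φ = 41.64079969°, λ = 60.81459956°.
UTM 40N (λ₀ = 57°) forward: E = 817714.300 m, N = 4616928.917 m.

E 817714 m, N 4616929 m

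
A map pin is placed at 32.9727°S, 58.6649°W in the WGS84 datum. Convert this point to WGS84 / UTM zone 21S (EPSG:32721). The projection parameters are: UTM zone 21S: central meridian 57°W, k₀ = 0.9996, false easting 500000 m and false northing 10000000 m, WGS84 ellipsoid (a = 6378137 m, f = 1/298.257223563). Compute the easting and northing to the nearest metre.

E 344415 m, N 6350509 m

Zone 21 central meridian λ₀ = 6×21 − 183 = -57°; Δλ = -1.6649°.
Transverse Mercator on WGS84 with k₀ = 0.9996 gives E = 344415.103 m, N = 6350509.071 m.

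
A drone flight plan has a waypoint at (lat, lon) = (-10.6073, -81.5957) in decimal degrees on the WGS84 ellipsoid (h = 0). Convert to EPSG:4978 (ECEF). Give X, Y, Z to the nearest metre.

WGS84: a = 6378137 m, e² = 0.006694380; N(φ) = a/√(1−e²sin²φ) = 6378860.511 m.
X = (N+h)·cosφ·cosλ = 916385.332 m; Y = (N+h)·cosφ·sinλ = -6202528.226 m; Z = (N(1−e²)+h)·sinφ = -1166338.319 m.

X 916385 m, Y -6202528 m, Z -1166338 m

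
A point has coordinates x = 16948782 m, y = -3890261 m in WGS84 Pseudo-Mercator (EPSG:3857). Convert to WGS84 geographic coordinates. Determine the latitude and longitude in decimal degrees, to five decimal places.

R = 6378137 m. λ = x/R = 152.25349918°.
φ = 2·arctan(exp(y/R)) − 90° = 2·arctan(0.54339) − 90° = -32.96199861°.

lat -32.96200°, lon 152.25350°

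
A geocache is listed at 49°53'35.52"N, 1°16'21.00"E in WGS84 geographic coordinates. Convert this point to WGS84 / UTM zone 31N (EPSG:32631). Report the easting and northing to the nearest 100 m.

E 375900 m, N 5528200 m

Zone 31 central meridian λ₀ = 6×31 − 183 = 3°; Δλ = -1.7275°.
Transverse Mercator on WGS84 with k₀ = 0.9996 gives E = 375924.259 m, N = 5528187.124 m.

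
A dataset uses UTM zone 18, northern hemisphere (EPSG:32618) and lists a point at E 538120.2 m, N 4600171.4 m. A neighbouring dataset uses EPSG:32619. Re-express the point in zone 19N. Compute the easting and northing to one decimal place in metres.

UTM 18N → geographic: φ = 41.55229988°, λ = -74.54289966°.
UTM 19N (λ₀ = -69°) forward: E = 37659.462 m, N = 4614929.290 m.

E 37659.5 m, N 4614929.3 m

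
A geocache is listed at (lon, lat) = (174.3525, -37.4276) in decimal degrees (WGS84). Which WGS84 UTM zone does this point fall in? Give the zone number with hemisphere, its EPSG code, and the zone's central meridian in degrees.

Zone 60S (EPSG:32760), central meridian 177°

UTM zone = ⌊(λ + 180)/6⌋ + 1; 174.3525° ∈ [174°, 180°) → zone 60.
Hemisphere: S (φ < 0).
Central meridian λ₀ = 6×60 − 183 = 177°.
EPSG code: 32760.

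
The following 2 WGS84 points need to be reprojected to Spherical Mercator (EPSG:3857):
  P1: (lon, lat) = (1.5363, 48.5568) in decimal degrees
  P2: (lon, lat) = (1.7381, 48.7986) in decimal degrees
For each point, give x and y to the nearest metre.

Web Mercator: x = R·λ, y = R·ln tan(π/4+φ/2), R = 6378137 m.
P1 (48.5568°, 1.5363°) → (171020.134, 6199991.503) m.
P2 (48.7986°, 1.7381°) → (193484.407, 6240756.865) m.

P1: x 171020 m, y 6199992 m; P2: x 193484 m, y 6240757 m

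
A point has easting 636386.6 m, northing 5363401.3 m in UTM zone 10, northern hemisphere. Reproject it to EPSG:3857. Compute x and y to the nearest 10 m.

Unproject from UTM 10N (λ₀ = -123°) → φ = 48.40899983°, λ = -121.15699957°.
Web Mercator (R = 6378137 m): x = -13487135.499 m, y = 6175169.574 m.

x -13487140 m, y 6175170 m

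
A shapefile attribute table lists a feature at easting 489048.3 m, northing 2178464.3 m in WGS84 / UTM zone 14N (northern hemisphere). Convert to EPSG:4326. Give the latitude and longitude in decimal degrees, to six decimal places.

lat 19.701600°, lon -99.104500°

Zone 14N: λ₀ = -99°, k₀ = 0.9996, false easting 500000 m.
Meridian distance M = (N − FN)/k₀ = 2179336.0 m.
Inverse transverse Mercator on WGS84 gives φ = 19.70160016°, λ = -99.10449998°.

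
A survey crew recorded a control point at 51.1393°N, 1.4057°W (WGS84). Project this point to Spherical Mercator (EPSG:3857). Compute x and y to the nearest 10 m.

x -156480 m, y 6645970 m

Web Mercator is spherical with R = a = 6378137 m.
x = R·λ = 6378137 × -0.024534093 = -156481.808 m.
y = R·ln tan(π/4 + φ/2) = 6378137 × 1.041992571 = 6645971.368 m.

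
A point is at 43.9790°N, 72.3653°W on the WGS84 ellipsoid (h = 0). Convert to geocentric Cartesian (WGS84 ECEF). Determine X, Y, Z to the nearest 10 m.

WGS84: a = 6378137 m, e² = 0.006694380; N(φ) = a/√(1−e²sin²φ) = 6388456.055 m.
X = (N+h)·cosφ·cosλ = 1392677.255 m; Y = (N+h)·cosφ·sinλ = -4381067.251 m; Z = (N(1−e²)+h)·sinφ = 4406412.842 m.

X 1392680 m, Y -4381070 m, Z 4406410 m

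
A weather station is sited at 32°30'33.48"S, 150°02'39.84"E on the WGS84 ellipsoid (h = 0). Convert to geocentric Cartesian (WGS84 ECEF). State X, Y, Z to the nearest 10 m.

WGS84: a = 6378137 m, e² = 0.006694380; N(φ) = a/√(1−e²sin²φ) = 6384312.312 m.
X = (N+h)·cosφ·cosλ = -4664694.023 m; Y = (N+h)·cosφ·sinλ = 2688344.779 m; Z = (N(1−e²)+h)·sinφ = -3408192.939 m.

X -4664690 m, Y 2688340 m, Z -3408190 m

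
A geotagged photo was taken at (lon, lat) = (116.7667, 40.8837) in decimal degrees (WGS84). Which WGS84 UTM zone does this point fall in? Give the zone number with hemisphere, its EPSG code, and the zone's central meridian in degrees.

Zone 50N (EPSG:32650), central meridian 117°

UTM zone = ⌊(λ + 180)/6⌋ + 1; 116.7667° ∈ [114°, 120°) → zone 50.
Hemisphere: N (φ ≥ 0).
Central meridian λ₀ = 6×50 − 183 = 117°.
EPSG code: 32650.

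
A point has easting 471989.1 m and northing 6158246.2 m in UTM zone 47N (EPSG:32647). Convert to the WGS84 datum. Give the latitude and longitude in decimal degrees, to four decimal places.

Zone 47N: λ₀ = 99°, k₀ = 0.9996, false easting 500000 m.
Meridian distance M = (N − FN)/k₀ = 6160710.5 m.
Inverse transverse Mercator on WGS84 gives φ = 55.56939982°, λ = 98.55580024°.

lat 55.5694°, lon 98.5558°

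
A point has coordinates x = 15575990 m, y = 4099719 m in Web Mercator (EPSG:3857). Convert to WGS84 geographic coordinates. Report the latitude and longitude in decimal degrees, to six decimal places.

lat 34.526499°, lon 139.921499°

R = 6378137 m. λ = x/R = 139.92149882°.
φ = 2·arctan(exp(y/R)) − 90° = 2·arctan(1.90175) − 90° = 34.52649913°.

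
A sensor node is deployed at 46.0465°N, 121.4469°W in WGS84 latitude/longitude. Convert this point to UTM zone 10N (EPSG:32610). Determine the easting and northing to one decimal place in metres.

E 620158.8 m, N 5100386.5 m

Zone 10 central meridian λ₀ = 6×10 − 183 = -123°; Δλ = +1.5531°.
Transverse Mercator on WGS84 with k₀ = 0.9996 gives E = 620158.830 m, N = 5100386.526 m.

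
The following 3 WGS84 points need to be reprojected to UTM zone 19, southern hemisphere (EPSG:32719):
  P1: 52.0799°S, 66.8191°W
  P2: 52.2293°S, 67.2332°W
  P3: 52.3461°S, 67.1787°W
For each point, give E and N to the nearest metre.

UTM zone 19S: λ₀ = -69°, k₀ = 0.9996.
P1 (-52.0799°, -66.8191°) → (649444.470, 4227830.829) m.
P2 (-52.2293°, -67.2332°) → (620666.324, 4211987.049) m.
P3 (-52.3461°, -67.1787°) → (624061.413, 4198905.079) m.

P1: E 649444 m, N 4227831 m; P2: E 620666 m, N 4211987 m; P3: E 624061 m, N 4198905 m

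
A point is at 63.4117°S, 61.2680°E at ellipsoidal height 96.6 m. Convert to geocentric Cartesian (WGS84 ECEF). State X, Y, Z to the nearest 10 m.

X 1376000 m, Y 2509990 m, Z -5680750 m

WGS84: a = 6378137 m, e² = 0.006694380; N(φ) = a/√(1−e²sin²φ) = 6395277.989 m.
X = (N+h)·cosφ·cosλ = 1376003.068 m; Y = (N+h)·cosφ·sinλ = 2509991.998 m; Z = (N(1−e²)+h)·sinφ = -5680751.099 m.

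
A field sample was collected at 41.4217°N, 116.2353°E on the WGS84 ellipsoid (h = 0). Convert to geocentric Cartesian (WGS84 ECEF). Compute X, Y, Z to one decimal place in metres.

WGS84: a = 6378137 m, e² = 0.006694380; N(φ) = a/√(1−e²sin²φ) = 6387502.167 m.
X = (N+h)·cosφ·cosλ = -2117343.810 m; Y = (N+h)·cosφ·sinλ = 4296326.949 m; Z = (N(1−e²)+h)·sinφ = 4197655.240 m.

X -2117343.8 m, Y 4296326.9 m, Z 4197655.2 m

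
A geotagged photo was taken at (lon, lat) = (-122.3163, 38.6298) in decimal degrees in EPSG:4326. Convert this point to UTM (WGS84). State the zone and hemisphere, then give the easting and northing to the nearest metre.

Longitude -122.3163° lies in the 6° band [-126°, -120°), giving zone 10; latitude is north of the equator, so 10N.
Zone 10 central meridian λ₀ = 6×10 − 183 = -123°; Δλ = +0.6837°.
Transverse Mercator on WGS84 with k₀ = 0.9996 gives E = 559510.358 m, N = 4275918.064 m.

Zone 10N: E 559510 m, N 4275918 m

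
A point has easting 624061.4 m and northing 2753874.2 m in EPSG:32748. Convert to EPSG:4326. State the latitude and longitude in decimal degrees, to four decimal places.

lat -65.3145°, lon 107.6628°

Zone 48S: λ₀ = 105°, k₀ = 0.9996, false easting 500000 m, false northing 10000000 m.
Meridian distance M = (N − FN)/k₀ = -7249025.4 m.
Inverse transverse Mercator on WGS84 gives φ = -65.31450035°, λ = 107.66279955°.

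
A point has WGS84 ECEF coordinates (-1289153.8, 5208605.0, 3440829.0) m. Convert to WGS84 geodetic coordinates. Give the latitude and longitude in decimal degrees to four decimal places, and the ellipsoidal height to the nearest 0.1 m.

λ = atan2(Y, X) = 103.90160018°; p = √(X²+Y²) = 5365769.6 m.
Bowring's method on WGS84 (a = 6378137 m, b = 6356752.314 m) gives φ = 32.84529972°, h = 2344.895 m.

lat 32.8453°, lon 103.9016°, h 2344.9 m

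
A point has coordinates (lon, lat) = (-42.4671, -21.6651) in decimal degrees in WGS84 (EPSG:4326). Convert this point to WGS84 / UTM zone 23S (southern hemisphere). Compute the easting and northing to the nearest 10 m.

E 762120 m, N 7602100 m

Zone 23 central meridian λ₀ = 6×23 − 183 = -45°; Δλ = +2.5329°.
Transverse Mercator on WGS84 with k₀ = 0.9996 gives E = 762120.026 m, N = 7602101.091 m.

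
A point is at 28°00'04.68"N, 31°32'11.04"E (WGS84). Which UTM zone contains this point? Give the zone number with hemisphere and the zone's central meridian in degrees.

Zone 36N, central meridian 33°

UTM zone = ⌊(λ + 180)/6⌋ + 1; 31.5364° ∈ [30°, 36°) → zone 36.
Hemisphere: N (φ ≥ 0).
Central meridian λ₀ = 6×36 − 183 = 33°.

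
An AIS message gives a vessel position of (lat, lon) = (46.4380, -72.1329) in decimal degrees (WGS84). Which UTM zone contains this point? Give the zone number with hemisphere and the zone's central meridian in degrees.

Zone 18N, central meridian -75°

UTM zone = ⌊(λ + 180)/6⌋ + 1; -72.1329° ∈ [-78°, -72°) → zone 18.
Hemisphere: N (φ ≥ 0).
Central meridian λ₀ = 6×18 − 183 = -75°.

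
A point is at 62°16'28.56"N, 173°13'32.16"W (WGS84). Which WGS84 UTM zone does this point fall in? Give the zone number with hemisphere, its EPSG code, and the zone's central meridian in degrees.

Zone 2N (EPSG:32602), central meridian -171°

UTM zone = ⌊(λ + 180)/6⌋ + 1; -173.2256° ∈ [-174°, -168°) → zone 2.
Hemisphere: N (φ ≥ 0).
Central meridian λ₀ = 6×2 − 183 = -171°.
EPSG code: 32602.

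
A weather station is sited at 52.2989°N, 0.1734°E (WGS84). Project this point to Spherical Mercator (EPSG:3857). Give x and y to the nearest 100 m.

x 19300 m, y 6854400 m

Web Mercator is spherical with R = a = 6378137 m.
x = R·λ = 6378137 × 0.003026401 = 19302.800 m.
y = R·ln tan(π/4 + φ/2) = 6378137 × 1.074663636 = 6854351.896 m.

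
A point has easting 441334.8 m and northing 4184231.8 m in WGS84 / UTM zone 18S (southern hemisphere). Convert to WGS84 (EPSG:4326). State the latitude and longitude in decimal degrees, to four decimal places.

lat -52.4889°, lon -75.8640°

Zone 18S: λ₀ = -75°, k₀ = 0.9996, false easting 500000 m, false northing 10000000 m.
Meridian distance M = (N − FN)/k₀ = -5818095.4 m.
Inverse transverse Mercator on WGS84 gives φ = -52.48889992°, λ = -75.86400045°.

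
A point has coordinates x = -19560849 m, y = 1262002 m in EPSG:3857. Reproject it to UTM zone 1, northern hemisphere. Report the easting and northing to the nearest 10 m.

E 639930 m, N 1245420 m

Web Mercator inverse (R = 6378137 m) → φ = 11.26350028°, λ = -175.71809627°.
UTM 1N forward: E = 639925.093 m, N = 1245420.811 m.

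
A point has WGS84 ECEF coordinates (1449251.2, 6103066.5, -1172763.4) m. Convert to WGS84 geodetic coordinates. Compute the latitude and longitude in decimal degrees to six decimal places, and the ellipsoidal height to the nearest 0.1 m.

lat -10.659500°, lon 76.641800°, h 4056.0 m

λ = atan2(Y, X) = 76.64179970°; p = √(X²+Y²) = 6272778.5 m.
Bowring's method on WGS84 (a = 6378137 m, b = 6356752.314 m) gives φ = -10.65950036°, h = 4055.972 m.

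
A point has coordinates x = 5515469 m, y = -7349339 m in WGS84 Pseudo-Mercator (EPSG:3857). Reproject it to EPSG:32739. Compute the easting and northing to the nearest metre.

Web Mercator inverse (R = 6378137 m) → φ = -54.93540180°, λ = 49.54630102°.
UTM 39S forward: E = 406863.061 m, N = 3911429.791 m.

E 406863 m, N 3911430 m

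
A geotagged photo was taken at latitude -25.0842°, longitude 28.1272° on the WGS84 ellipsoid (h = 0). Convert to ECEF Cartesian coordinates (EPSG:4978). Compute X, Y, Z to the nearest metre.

X 5097459 m, Y 2724900 m, Z -2687525 m

WGS84: a = 6378137 m, e² = 0.006694380; N(φ) = a/√(1−e²sin²φ) = 6381977.564 m.
X = (N+h)·cosφ·cosλ = 5097458.569 m; Y = (N+h)·cosφ·sinλ = 2724900.024 m; Z = (N(1−e²)+h)·sinφ = -2687524.814 m.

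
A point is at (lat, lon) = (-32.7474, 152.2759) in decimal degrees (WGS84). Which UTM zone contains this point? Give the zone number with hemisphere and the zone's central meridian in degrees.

UTM zone = ⌊(λ + 180)/6⌋ + 1; 152.2759° ∈ [150°, 156°) → zone 56.
Hemisphere: S (φ < 0).
Central meridian λ₀ = 6×56 − 183 = 153°.

Zone 56S, central meridian 153°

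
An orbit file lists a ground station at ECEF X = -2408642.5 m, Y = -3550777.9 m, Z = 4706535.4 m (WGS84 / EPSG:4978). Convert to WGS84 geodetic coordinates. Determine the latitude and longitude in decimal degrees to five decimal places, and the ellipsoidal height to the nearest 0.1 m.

λ = atan2(Y, X) = -124.15070073°; p = √(X²+Y²) = 4290638.9 m.
Bowring's method on WGS84 (a = 6378137 m, b = 6356752.314 m) gives φ = 47.83810015°, h = 2324.813 m.

lat 47.83810°, lon -124.15070°, h 2324.8 m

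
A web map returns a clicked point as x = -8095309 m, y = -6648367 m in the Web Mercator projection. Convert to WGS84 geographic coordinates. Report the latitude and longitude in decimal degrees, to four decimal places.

R = 6378137 m. λ = x/R = -72.72139804°.
φ = 2·arctan(exp(y/R)) − 90° = 2·arctan(0.35262) − 90° = -51.15280051°.

lat -51.1528°, lon -72.7214°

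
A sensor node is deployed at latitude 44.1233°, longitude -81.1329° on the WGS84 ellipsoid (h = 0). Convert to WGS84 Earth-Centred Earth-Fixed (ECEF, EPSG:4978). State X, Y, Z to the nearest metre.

X 706892 m, Y -4531140 m, Z 4417937 m

WGS84: a = 6378137 m, e² = 0.006694380; N(φ) = a/√(1−e²sin²φ) = 6388510.055 m.
X = (N+h)·cosφ·cosλ = 706892.177 m; Y = (N+h)·cosφ·sinλ = -4531139.955 m; Z = (N(1−e²)+h)·sinφ = 4417936.527 m.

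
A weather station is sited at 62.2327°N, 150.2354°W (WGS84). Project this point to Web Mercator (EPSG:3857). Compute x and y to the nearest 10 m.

x -16724130 m, y 8914530 m

Web Mercator is spherical with R = a = 6378137 m.
x = R·λ = 6378137 × -2.622102383 = -16724128.227 m.
y = R·ln tan(π/4 + φ/2) = 6378137 × 1.397670165 = 8914531.792 m.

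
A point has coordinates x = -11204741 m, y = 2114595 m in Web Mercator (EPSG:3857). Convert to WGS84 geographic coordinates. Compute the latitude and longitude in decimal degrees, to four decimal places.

R = 6378137 m. λ = x/R = -100.65390095°.
φ = 2·arctan(exp(y/R)) − 90° = 2·arctan(1.39311) − 90° = 18.65700386°.

lat 18.6570°, lon -100.6539°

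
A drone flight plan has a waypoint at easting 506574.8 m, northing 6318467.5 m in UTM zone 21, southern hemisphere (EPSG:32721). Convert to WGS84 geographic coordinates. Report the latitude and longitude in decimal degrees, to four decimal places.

Zone 21S: λ₀ = -57°, k₀ = 0.9996, false easting 500000 m, false northing 10000000 m.
Meridian distance M = (N − FN)/k₀ = -3683005.7 m.
Inverse transverse Mercator on WGS84 gives φ = -33.27280033°, λ = -56.92939987°.

lat -33.2728°, lon -56.9294°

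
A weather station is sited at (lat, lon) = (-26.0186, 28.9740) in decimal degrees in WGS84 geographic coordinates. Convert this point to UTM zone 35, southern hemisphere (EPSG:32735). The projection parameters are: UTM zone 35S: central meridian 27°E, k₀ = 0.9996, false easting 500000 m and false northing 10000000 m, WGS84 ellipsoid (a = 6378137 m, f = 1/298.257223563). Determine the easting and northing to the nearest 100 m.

E 697500 m, N 7120800 m

Zone 35 central meridian λ₀ = 6×35 − 183 = 27°; Δλ = +1.9740°.
Transverse Mercator on WGS84 with k₀ = 0.9996 gives E = 697546.406 m, N = 7120763.160 m.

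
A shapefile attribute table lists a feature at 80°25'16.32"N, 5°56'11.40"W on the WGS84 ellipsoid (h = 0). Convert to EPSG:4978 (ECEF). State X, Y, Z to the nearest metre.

WGS84: a = 6378137 m, e² = 0.006694380; N(φ) = a/√(1−e²sin²φ) = 6398996.568 m.
X = (N+h)·cosφ·cosλ = 1059107.552 m; Y = (N+h)·cosφ·sinλ = -110130.068 m; Z = (N(1−e²)+h)·sinφ = 6267539.620 m.

X 1059108 m, Y -110130 m, Z 6267540 m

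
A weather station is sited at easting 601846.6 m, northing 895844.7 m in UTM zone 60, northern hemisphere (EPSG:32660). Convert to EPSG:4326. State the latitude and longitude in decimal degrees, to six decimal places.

Zone 60N: λ₀ = 177°, k₀ = 0.9996, false easting 500000 m.
Meridian distance M = (N − FN)/k₀ = 896203.2 m.
Inverse transverse Mercator on WGS84 gives φ = 8.10339974°, λ = 177.92440029°.

lat 8.103400°, lon 177.924400°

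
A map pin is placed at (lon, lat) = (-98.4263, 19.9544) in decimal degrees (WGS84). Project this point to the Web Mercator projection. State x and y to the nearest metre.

x -10956766 m, y 2267630 m

Web Mercator is spherical with R = a = 6378137 m.
x = R·λ = 6378137 × -1.717863006 = -10956765.597 m.
y = R·ln tan(π/4 + φ/2) = 6378137 × 0.355531680 = 2267629.763 m.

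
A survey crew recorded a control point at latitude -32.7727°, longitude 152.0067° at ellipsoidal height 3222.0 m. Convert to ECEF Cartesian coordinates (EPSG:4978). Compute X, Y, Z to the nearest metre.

X -4742493 m, Y 2520917 m, Z -3434534 m

WGS84: a = 6378137 m, e² = 0.006694380; N(φ) = a/√(1−e²sin²φ) = 6384401.725 m.
X = (N+h)·cosφ·cosλ = -4742492.690 m; Y = (N+h)·cosφ·sinλ = 2520916.778 m; Z = (N(1−e²)+h)·sinφ = -3434534.245 m.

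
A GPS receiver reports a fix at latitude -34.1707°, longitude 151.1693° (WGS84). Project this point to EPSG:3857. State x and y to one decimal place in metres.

x 16828089.5 m, y -4051746.0 m

Web Mercator is spherical with R = a = 6378137 m.
x = R·λ = 6378137 × 2.638402013 = 16828089.500 m.
y = R·ln tan(π/4 + φ/2) = 6378137 × -0.635255398 = -4051745.961 m.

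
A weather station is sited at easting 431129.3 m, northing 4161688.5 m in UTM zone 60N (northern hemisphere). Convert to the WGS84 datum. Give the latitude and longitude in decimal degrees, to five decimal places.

lat 37.59970°, lon 176.21980°

Zone 60N: λ₀ = 177°, k₀ = 0.9996, false easting 500000 m.
Meridian distance M = (N − FN)/k₀ = 4163353.8 m.
Inverse transverse Mercator on WGS84 gives φ = 37.59969976°, λ = 176.21979989°.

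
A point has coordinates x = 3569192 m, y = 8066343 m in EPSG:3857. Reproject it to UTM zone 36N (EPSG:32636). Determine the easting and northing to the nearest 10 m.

Web Mercator inverse (R = 6378137 m) → φ = 58.46830046°, λ = 32.06259726°.
UTM 36N forward: E = 445317.226 m, N = 6481230.719 m.

E 445320 m, N 6481230 m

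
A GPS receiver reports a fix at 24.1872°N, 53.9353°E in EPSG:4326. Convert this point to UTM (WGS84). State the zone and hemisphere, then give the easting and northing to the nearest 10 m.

Longitude 53.9353° lies in the 6° band [48°, 54°), giving zone 39; latitude is north of the equator, so 39N.
Zone 39 central meridian λ₀ = 6×39 − 183 = 51°; Δλ = +2.9353°.
Transverse Mercator on WGS84 with k₀ = 0.9996 gives E = 798206.308 m, N = 2678083.987 m.

Zone 39N: E 798210 m, N 2678080 m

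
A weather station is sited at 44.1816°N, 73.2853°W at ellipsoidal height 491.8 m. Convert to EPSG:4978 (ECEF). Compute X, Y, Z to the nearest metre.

X 1317751 m, Y -4388203 m, Z 4422927 m

WGS84: a = 6378137 m, e² = 0.006694380; N(φ) = a/√(1−e²sin²φ) = 6388531.874 m.
X = (N+h)·cosφ·cosλ = 1317751.174 m; Y = (N+h)·cosφ·sinλ = -4388202.661 m; Z = (N(1−e²)+h)·sinφ = 4422927.185 m.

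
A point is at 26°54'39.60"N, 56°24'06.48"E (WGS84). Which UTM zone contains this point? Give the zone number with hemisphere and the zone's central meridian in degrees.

UTM zone = ⌊(λ + 180)/6⌋ + 1; 56.4018° ∈ [54°, 60°) → zone 40.
Hemisphere: N (φ ≥ 0).
Central meridian λ₀ = 6×40 − 183 = 57°.

Zone 40N, central meridian 57°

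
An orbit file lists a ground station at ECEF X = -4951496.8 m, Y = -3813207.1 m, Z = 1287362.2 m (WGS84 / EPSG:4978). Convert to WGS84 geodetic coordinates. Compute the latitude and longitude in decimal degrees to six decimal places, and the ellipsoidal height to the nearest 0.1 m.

λ = atan2(Y, X) = -142.39970052°; p = √(X²+Y²) = 6249629.5 m.
Bowring's method on WGS84 (a = 6378137 m, b = 6356752.314 m) gives φ = 11.71579997°, h = 3581.691 m.

lat 11.715800°, lon -142.399701°, h 3581.7 m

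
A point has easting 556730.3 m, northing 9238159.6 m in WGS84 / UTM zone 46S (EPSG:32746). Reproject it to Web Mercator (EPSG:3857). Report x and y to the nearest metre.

x 10409875 m, y -769071 m

Unproject from UTM 46S (λ₀ = 93°) → φ = -6.89200024°, λ = 93.51350014°.
Web Mercator (R = 6378137 m): x = 10409875.217 m, y = -769070.843 m.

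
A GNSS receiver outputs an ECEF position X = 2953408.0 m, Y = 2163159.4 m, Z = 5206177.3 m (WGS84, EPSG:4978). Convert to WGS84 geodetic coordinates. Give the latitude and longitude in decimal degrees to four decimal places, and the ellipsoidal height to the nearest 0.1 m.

lat 55.0669°, lon 36.2201°, h 641.1 m

λ = atan2(Y, X) = 36.22010018°; p = √(X²+Y²) = 3660857.5 m.
Bowring's method on WGS84 (a = 6378137 m, b = 6356752.314 m) gives φ = 55.06689969°, h = 641.115 m.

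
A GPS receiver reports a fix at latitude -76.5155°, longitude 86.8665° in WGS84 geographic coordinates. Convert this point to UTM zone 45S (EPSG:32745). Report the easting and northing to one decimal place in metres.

Zone 45 central meridian λ₀ = 6×45 − 183 = 87°; Δλ = -0.1335°.
Transverse Mercator on WGS84 with k₀ = 0.9996 gives E = 496525.015 m, N = 1507288.302 m.

E 496525.0 m, N 1507288.3 m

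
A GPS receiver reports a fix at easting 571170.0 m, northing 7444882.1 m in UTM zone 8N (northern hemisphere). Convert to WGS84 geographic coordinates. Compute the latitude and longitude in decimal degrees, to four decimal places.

Zone 8N: λ₀ = -135°, k₀ = 0.9996, false easting 500000 m.
Meridian distance M = (N − FN)/k₀ = 7447861.2 m.
Inverse transverse Mercator on WGS84 gives φ = 67.11269971°, λ = -133.36000111°.

lat 67.1127°, lon -133.3600°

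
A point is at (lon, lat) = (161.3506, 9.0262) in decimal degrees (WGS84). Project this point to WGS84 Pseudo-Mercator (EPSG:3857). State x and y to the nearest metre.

Web Mercator is spherical with R = a = 6378137 m.
x = R·λ = 6378137 × 2.816099220 = 17961466.631 m.
y = R·ln tan(π/4 + φ/2) = 6378137 × 0.158192603 = 1008974.096 m.

x 17961467 m, y 1008974 m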